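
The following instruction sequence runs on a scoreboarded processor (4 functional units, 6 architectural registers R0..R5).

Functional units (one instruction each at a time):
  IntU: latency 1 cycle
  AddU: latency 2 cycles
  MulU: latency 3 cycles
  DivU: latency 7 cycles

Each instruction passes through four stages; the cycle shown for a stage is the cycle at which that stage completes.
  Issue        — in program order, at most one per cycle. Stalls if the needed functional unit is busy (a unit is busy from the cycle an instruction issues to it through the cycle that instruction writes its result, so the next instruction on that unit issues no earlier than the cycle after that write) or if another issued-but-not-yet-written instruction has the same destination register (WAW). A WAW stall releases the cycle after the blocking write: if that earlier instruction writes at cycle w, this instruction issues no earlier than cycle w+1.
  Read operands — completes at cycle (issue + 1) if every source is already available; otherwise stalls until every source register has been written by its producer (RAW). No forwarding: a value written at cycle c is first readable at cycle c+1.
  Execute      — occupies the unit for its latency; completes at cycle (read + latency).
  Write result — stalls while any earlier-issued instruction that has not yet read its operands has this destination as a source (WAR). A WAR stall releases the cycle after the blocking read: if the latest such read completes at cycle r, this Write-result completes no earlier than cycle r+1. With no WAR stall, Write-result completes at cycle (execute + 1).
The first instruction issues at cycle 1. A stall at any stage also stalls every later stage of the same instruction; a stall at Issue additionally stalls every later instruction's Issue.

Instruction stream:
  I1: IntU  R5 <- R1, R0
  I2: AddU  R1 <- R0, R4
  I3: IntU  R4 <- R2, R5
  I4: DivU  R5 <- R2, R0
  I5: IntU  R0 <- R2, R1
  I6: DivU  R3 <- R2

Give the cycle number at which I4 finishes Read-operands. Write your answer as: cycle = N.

[1] I1 dispatched to IntU
[2] I1 operands ready | I2 dispatched to AddU
[3] I1 complete | I2 operands ready
[4] R5←I1
[5] I2 complete | I3 dispatched to IntU
[6] R1←I2 | I3 operands ready | I4 dispatched to DivU
[7] I3 complete | I4 operands ready
[8] R4←I3
[9] I5 dispatched to IntU
[10] I5 operands ready
[11] I5 complete
[12] R0←I5
[14] I4 complete
[15] R5←I4
[16] I6 dispatched to DivU
[17] I6 operands ready
[24] I6 complete
[25] R3←I6

cycle = 7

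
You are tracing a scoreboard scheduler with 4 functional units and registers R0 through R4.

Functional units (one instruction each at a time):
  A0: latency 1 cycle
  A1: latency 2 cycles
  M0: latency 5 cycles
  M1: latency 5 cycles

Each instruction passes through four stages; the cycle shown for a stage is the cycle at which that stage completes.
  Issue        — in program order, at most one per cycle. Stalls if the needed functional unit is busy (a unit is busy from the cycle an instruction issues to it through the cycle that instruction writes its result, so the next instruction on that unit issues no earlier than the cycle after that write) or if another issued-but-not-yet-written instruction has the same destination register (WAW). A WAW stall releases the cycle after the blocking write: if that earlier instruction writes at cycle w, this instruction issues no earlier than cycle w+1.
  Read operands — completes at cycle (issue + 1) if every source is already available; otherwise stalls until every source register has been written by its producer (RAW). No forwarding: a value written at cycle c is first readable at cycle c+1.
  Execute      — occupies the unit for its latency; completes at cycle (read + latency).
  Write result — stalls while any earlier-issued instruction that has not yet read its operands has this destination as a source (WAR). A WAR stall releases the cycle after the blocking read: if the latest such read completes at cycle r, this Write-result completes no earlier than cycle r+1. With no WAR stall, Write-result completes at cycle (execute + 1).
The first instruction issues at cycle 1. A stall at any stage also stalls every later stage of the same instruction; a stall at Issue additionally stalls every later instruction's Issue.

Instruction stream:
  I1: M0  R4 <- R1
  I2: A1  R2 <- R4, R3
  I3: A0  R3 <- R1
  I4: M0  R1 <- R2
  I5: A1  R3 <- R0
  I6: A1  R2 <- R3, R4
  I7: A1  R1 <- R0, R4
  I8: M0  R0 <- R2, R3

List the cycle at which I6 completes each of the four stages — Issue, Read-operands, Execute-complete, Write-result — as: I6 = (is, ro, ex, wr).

I6 = (18, 19, 21, 22)

t=1  I1 dispatched to M0
t=2  I1 operands ready | I2 dispatched to A1
t=3  I3 dispatched to A0
t=4  I3 operands ready
t=5  I3 complete
t=7  I1 complete
t=8  R4←I1
t=9  I2 operands ready | I4 dispatched to M0
t=10  R3←I3
t=11  I2 complete
t=12  R2←I2
t=13  I4 operands ready | I5 dispatched to A1
t=14  I5 operands ready
t=16  I5 complete
t=17  R3←I5
t=18  I4 complete | I6 dispatched to A1
t=19  R1←I4 | I6 operands ready
t=21  I6 complete
t=22  R2←I6
t=23  I7 dispatched to A1
t=24  I7 operands ready | I8 dispatched to M0
t=25  I8 operands ready
t=26  I7 complete
t=27  R1←I7
t=30  I8 complete
t=31  R0←I8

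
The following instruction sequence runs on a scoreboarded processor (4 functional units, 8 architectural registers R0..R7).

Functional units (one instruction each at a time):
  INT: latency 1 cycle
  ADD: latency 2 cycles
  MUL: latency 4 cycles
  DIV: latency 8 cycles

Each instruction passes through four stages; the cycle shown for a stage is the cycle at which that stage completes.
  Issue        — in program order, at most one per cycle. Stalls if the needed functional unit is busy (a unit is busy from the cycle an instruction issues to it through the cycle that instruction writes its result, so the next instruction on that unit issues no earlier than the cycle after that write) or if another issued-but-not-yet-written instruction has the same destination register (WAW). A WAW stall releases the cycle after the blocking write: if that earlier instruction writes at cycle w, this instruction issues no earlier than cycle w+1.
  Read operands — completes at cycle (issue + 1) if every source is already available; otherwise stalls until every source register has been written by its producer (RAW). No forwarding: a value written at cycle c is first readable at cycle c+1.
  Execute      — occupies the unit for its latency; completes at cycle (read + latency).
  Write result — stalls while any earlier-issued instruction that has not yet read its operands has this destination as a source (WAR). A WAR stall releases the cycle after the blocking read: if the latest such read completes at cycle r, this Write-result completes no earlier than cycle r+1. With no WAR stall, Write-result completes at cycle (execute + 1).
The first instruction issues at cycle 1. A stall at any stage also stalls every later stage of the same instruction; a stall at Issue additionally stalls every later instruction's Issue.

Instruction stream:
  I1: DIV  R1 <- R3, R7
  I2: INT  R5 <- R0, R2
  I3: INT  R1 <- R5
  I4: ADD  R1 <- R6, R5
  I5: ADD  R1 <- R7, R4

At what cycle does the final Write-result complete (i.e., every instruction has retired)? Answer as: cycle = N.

cycle = 25

c1: I1 issues→DIV
c2: I1 reads, I2 issues→INT
c3: I2 reads
c4: I2 exec-done
c5: I2 writes R5
c10: I1 exec-done
c11: I1 writes R1
c12: I3 issues→INT
c13: I3 reads
c14: I3 exec-done
c15: I3 writes R1
c16: I4 issues→ADD
c17: I4 reads
c19: I4 exec-done
c20: I4 writes R1
c21: I5 issues→ADD
c22: I5 reads
c24: I5 exec-done
c25: I5 writes R1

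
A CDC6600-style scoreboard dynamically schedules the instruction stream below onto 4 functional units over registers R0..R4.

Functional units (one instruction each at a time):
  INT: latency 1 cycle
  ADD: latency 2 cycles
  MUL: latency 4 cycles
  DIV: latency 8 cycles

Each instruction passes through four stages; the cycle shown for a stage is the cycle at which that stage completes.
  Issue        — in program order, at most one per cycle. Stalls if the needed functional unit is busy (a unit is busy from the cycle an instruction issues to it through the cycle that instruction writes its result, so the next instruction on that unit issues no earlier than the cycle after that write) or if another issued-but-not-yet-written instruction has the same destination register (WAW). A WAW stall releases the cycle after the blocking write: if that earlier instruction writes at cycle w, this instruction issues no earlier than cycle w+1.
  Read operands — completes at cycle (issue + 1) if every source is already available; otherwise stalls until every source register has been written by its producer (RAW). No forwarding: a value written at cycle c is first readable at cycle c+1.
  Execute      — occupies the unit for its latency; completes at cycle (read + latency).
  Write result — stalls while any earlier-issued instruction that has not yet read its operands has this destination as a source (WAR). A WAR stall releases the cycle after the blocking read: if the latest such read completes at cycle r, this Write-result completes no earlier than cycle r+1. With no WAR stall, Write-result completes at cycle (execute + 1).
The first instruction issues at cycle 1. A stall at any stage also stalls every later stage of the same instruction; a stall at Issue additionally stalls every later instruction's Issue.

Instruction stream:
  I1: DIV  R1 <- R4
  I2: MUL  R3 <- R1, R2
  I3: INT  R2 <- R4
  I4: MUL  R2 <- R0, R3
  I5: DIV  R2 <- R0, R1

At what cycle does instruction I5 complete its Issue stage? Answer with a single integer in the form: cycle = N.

cycle = 25

[I1] 1/2/10/11
[I2] 2/12/16/17  (RAW R1: wait I1 write@11)
[I3] 3/4/5/13  (WAR R2: wait I2 read@12)
[I4] 18/19/23/24  (struct: MUL busy until I2 writes@17)
[I5] 25/26/34/35  (WAW R2: wait I4 write@24)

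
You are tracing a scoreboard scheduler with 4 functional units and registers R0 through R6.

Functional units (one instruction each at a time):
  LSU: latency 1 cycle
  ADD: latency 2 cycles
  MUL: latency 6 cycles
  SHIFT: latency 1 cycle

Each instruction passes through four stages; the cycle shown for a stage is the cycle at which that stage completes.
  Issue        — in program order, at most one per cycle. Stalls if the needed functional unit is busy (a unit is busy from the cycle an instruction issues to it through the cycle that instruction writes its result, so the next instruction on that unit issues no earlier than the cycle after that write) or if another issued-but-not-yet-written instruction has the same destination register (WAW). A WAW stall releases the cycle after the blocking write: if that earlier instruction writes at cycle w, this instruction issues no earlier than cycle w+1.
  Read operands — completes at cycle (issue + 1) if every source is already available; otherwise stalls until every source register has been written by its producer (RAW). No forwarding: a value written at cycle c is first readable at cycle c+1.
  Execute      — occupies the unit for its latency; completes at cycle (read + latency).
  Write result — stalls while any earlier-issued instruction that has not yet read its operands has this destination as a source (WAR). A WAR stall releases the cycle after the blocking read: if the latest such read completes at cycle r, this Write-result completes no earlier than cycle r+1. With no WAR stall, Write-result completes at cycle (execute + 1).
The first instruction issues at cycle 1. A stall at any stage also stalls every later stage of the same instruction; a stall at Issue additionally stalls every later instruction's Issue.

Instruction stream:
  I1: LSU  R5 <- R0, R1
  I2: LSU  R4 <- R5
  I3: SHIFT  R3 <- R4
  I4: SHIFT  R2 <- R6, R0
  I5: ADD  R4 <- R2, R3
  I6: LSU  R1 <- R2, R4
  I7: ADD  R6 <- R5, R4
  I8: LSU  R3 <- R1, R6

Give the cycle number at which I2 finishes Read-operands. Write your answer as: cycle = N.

1) issue 1, read 2, done 3, write 4
2) issue 5, read 6, done 7, write 8  <struct: LSU busy until I1 writes@4>
3) issue 6, read 9, done 10, write 11  <RAW R4: wait I2 write@8>
4) issue 12, read 13, done 14, write 15  <struct: SHIFT busy until I3 writes@11>
5) issue 13, read 16, done 18, write 19  <RAW R2: wait I4 write@15>
6) issue 14, read 20, done 21, write 22  <RAW R4: wait I5 write@19>
7) issue 20, read 21, done 23, write 24  <struct: ADD busy until I5 writes@19>
8) issue 23, read 25, done 26, write 27  <struct: LSU busy until I6 writes@22 / RAW R6: wait I7 write@24>

cycle = 6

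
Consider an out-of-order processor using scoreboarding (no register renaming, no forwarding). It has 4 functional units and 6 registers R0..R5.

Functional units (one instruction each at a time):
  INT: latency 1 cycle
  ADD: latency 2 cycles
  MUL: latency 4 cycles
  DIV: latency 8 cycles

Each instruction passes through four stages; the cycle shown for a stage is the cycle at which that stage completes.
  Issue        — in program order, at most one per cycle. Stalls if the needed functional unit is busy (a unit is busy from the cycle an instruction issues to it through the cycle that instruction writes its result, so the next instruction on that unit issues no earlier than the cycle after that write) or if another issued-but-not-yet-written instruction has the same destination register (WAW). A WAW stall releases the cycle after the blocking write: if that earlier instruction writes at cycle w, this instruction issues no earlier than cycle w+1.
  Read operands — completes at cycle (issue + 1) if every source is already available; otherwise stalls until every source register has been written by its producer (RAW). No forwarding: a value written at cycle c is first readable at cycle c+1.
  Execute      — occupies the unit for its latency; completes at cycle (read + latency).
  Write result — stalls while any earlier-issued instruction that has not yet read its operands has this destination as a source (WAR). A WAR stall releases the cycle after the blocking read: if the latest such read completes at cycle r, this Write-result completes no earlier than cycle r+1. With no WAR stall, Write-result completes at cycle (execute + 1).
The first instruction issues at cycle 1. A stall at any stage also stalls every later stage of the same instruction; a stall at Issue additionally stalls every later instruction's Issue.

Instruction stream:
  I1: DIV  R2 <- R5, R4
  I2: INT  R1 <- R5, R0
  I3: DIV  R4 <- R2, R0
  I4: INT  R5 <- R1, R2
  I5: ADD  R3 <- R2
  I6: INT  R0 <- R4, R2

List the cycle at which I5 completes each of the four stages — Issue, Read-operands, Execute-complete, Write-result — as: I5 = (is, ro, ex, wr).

I5 = (14, 15, 17, 18)

c1: I1→DIV
c2: I1 RO; I2→INT
c3: I2 RO
c4: I2 EX
c5: I2 WR R1
c10: I1 EX
c11: I1 WR R2
c12: I3→DIV
c13: I3 RO; I4→INT
c14: I4 RO; I5→ADD
c15: I4 EX; I5 RO
c16: I4 WR R5
c17: I5 EX; I6→INT
c18: I5 WR R3
c21: I3 EX
c22: I3 WR R4
c23: I6 RO
c24: I6 EX
c25: I6 WR R0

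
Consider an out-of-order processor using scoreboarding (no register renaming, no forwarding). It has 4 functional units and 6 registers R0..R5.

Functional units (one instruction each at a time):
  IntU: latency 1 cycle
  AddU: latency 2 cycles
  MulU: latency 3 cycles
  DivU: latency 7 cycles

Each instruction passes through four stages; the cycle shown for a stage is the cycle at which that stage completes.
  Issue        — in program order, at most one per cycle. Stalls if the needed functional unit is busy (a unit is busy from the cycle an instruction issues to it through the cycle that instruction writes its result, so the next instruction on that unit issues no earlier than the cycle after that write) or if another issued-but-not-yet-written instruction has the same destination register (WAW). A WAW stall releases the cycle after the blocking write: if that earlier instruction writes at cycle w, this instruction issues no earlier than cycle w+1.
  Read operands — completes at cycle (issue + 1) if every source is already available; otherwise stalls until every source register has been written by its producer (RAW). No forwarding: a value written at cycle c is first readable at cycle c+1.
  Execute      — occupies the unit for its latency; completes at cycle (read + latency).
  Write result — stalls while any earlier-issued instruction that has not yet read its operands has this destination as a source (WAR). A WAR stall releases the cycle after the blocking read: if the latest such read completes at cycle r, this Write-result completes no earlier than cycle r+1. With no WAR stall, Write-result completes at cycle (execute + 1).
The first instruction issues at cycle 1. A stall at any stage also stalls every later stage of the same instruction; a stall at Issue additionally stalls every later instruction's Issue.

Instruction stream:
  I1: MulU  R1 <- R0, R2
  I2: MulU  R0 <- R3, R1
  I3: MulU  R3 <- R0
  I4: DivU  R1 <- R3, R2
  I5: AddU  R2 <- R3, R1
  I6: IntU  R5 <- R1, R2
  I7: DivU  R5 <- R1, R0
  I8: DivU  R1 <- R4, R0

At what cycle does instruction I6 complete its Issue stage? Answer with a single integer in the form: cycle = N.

[1] I1 dispatched to MulU
[2] I1 operands ready
[5] I1 complete
[6] R1←I1
[7] I2 dispatched to MulU
[8] I2 operands ready
[11] I2 complete
[12] R0←I2
[13] I3 dispatched to MulU
[14] I3 operands ready · I4 dispatched to DivU
[15] I5 dispatched to AddU
[16] I6 dispatched to IntU
[17] I3 complete
[18] R3←I3
[19] I4 operands ready
[26] I4 complete
[27] R1←I4
[28] I5 operands ready
[30] I5 complete
[31] R2←I5
[32] I6 operands ready
[33] I6 complete
[34] R5←I6
[35] I7 dispatched to DivU
[36] I7 operands ready
[43] I7 complete
[44] R5←I7
[45] I8 dispatched to DivU
[46] I8 operands ready
[53] I8 complete
[54] R1←I8

cycle = 16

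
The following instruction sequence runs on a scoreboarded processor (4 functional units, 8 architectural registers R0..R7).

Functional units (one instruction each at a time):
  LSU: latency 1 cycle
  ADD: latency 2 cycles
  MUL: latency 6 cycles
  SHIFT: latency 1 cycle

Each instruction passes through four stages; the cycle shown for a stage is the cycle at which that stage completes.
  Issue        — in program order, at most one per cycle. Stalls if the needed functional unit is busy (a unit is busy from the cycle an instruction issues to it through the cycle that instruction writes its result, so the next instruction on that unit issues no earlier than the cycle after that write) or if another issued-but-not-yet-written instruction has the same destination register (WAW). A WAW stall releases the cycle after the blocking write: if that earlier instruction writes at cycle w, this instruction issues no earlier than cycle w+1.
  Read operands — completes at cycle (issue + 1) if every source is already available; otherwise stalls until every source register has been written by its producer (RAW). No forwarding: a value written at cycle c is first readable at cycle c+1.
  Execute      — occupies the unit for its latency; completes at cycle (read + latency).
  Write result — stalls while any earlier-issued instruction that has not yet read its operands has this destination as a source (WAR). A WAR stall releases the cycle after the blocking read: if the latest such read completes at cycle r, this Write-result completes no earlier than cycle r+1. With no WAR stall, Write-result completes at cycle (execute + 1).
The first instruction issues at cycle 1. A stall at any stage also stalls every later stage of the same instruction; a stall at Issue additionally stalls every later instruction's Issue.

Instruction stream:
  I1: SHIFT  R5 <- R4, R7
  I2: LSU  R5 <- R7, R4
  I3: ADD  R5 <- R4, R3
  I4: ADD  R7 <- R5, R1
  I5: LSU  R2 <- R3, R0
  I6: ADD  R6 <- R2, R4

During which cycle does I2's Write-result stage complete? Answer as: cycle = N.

I1: IS=1 RO=2 EX=3 WR=4
I2: IS=5 RO=6 EX=7 WR=8  [WAW R5: wait I1 write@4]
I3: IS=9 RO=10 EX=12 WR=13  [WAW R5: wait I2 write@8]
I4: IS=14 RO=15 EX=17 WR=18  [struct: ADD busy until I3 writes@13]
I5: IS=15 RO=16 EX=17 WR=18
I6: IS=19 RO=20 EX=22 WR=23  [struct: ADD busy until I4 writes@18]

cycle = 8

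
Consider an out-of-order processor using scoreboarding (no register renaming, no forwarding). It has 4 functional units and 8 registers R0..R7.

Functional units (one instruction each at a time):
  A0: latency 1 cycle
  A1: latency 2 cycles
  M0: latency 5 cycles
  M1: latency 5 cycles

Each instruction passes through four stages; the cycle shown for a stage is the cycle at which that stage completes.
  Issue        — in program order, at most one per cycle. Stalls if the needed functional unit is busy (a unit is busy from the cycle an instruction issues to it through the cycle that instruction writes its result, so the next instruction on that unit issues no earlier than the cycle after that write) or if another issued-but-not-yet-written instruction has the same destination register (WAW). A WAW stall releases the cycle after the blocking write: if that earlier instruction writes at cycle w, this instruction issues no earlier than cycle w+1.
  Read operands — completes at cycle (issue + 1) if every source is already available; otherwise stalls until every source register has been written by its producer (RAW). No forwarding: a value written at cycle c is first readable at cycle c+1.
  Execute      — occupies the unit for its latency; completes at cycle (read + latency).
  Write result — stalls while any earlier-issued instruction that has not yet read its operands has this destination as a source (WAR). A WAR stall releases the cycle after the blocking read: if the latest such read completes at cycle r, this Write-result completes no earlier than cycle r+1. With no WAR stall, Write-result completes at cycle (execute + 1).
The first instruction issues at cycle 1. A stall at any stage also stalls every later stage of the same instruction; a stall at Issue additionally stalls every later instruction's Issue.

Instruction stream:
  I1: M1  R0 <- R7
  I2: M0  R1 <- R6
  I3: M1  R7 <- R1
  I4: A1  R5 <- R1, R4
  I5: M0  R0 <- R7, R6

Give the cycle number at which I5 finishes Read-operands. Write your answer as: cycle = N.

cycle = 17

cycle 1: I1→M1
cycle 2: I1 RO; I2→M0
cycle 3: I2 RO
cycle 7: I1 EX
cycle 8: I1 WR R0; I2 EX
cycle 9: I2 WR R1; I3→M1
cycle 10: I3 RO; I4→A1
cycle 11: I4 RO; I5→M0
cycle 13: I4 EX
cycle 14: I4 WR R5
cycle 15: I3 EX
cycle 16: I3 WR R7
cycle 17: I5 RO
cycle 22: I5 EX
cycle 23: I5 WR R0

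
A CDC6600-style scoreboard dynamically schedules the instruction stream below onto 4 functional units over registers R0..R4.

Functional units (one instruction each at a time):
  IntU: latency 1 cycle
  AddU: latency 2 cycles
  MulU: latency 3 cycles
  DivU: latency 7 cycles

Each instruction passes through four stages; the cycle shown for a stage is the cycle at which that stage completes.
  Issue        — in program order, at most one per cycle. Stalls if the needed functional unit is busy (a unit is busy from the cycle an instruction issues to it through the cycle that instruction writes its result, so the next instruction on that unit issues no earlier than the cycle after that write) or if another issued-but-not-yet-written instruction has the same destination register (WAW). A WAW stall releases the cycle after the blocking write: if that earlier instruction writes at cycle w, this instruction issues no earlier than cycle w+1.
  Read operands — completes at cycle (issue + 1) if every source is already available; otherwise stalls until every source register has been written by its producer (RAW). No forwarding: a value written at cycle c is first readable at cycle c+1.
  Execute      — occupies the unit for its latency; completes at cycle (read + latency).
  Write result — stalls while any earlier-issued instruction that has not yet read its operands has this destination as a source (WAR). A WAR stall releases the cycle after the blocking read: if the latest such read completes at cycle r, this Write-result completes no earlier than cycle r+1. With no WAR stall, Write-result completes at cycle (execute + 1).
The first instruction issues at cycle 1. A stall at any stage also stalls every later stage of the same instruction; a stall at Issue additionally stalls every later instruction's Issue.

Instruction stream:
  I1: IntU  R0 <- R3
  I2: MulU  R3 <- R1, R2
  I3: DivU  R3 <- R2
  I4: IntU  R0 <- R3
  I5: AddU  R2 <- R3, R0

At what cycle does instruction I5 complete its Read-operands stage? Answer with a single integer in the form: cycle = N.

1) issue 1, read 2, done 3, write 4
2) issue 2, read 3, done 6, write 7
3) issue 8, read 9, done 16, write 17  <WAW R3: wait I2 write@7>
4) issue 9, read 18, done 19, write 20  <RAW R3: wait I3 write@17>
5) issue 10, read 21, done 23, write 24  <RAW R0: wait I4 write@20>

cycle = 21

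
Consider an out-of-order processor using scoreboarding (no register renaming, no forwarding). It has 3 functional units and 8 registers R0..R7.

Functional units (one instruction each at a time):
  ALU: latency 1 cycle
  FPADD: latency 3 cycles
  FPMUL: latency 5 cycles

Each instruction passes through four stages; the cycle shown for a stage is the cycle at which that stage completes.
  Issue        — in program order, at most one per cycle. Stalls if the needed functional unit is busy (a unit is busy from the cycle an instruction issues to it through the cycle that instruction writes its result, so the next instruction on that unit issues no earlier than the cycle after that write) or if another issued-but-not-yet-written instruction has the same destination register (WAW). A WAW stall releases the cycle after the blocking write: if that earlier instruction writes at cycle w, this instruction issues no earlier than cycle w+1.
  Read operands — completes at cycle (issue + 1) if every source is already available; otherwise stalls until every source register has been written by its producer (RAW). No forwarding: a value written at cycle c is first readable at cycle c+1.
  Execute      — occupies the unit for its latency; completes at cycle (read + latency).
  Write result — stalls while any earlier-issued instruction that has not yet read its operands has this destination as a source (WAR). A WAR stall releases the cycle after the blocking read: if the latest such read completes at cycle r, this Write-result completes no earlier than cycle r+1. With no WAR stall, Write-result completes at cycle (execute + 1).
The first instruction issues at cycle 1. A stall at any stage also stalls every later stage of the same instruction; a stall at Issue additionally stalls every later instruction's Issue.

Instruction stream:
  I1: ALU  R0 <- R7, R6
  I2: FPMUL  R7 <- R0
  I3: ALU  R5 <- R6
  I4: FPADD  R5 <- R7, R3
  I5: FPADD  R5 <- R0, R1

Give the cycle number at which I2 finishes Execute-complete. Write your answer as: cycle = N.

cycle = 10

t=1  issue I1 (ALU)
t=2  I1 read-ops; issue I2 (FPMUL)
t=3  I1 finished on ALU
t=4  I1→R0
t=5  I2 read-ops; issue I3 (ALU)
t=6  I3 read-ops
t=7  I3 finished on ALU
t=8  I3→R5
t=9  issue I4 (FPADD)
t=10  I2 finished on FPMUL
t=11  I2→R7
t=12  I4 read-ops
t=15  I4 finished on FPADD
t=16  I4→R5
t=17  issue I5 (FPADD)
t=18  I5 read-ops
t=21  I5 finished on FPADD
t=22  I5→R5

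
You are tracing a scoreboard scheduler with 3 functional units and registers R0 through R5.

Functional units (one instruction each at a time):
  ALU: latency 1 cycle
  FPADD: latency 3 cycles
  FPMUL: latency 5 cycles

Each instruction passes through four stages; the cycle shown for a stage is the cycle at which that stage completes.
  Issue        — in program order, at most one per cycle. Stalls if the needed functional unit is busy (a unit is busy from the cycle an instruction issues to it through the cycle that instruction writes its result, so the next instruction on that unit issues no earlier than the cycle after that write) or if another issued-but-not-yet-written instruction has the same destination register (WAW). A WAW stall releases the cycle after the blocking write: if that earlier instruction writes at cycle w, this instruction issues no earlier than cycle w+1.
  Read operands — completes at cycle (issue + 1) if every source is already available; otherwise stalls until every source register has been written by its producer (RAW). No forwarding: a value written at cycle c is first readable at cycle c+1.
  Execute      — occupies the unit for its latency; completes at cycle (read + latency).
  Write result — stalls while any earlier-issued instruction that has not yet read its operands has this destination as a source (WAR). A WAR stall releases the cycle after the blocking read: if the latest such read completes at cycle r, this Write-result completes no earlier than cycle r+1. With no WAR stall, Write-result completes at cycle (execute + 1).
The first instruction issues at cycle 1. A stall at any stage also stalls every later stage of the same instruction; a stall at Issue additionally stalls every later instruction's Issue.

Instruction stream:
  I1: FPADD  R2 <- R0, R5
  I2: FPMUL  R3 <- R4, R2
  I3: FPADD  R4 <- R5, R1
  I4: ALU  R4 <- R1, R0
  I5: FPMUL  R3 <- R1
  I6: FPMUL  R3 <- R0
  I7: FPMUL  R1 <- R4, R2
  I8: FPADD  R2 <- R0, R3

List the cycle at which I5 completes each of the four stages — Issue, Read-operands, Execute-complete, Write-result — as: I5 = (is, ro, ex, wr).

I5 = (14, 15, 20, 21)

I1: IS=1 RO=2 EX=5 WR=6
I2: IS=2 RO=7 EX=12 WR=13  [RAW R2: wait I1 write@6]
I3: IS=7 RO=8 EX=11 WR=12  [struct: FPADD busy until I1 writes@6]
I4: IS=13 RO=14 EX=15 WR=16  [WAW R4: wait I3 write@12]
I5: IS=14 RO=15 EX=20 WR=21
I6: IS=22 RO=23 EX=28 WR=29  [struct: FPMUL busy until I5 writes@21]
I7: IS=30 RO=31 EX=36 WR=37  [struct: FPMUL busy until I6 writes@29]
I8: IS=31 RO=32 EX=35 WR=36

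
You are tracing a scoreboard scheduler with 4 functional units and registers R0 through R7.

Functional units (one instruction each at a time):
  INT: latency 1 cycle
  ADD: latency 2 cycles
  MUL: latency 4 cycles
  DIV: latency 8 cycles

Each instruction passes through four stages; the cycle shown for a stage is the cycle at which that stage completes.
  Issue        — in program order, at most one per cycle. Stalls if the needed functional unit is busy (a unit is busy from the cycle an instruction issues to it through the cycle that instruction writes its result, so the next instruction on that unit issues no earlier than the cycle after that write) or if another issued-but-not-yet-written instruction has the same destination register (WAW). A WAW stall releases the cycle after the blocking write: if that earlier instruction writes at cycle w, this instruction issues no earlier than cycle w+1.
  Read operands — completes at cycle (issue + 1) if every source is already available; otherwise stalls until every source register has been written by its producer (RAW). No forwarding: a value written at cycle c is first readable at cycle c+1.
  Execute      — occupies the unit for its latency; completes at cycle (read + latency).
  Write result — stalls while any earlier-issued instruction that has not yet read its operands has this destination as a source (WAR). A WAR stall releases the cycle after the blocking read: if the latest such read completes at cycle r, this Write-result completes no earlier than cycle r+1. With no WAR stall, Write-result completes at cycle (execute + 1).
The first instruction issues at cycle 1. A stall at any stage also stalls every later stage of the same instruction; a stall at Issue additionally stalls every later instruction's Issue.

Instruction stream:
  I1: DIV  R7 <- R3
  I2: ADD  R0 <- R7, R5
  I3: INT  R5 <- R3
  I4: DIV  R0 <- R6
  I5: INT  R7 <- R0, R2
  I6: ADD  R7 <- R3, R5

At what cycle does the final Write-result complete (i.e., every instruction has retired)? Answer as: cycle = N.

cycle = 34

c1: I1 issues→DIV
c2: I1 reads · I2 issues→ADD
c3: I3 issues→INT
c4: I3 reads
c5: I3 exec-done
c10: I1 exec-done
c11: I1 writes R7
c12: I2 reads
c13: I3 writes R5
c14: I2 exec-done
c15: I2 writes R0
c16: I4 issues→DIV
c17: I4 reads · I5 issues→INT
c25: I4 exec-done
c26: I4 writes R0
c27: I5 reads
c28: I5 exec-done
c29: I5 writes R7
c30: I6 issues→ADD
c31: I6 reads
c33: I6 exec-done
c34: I6 writes R7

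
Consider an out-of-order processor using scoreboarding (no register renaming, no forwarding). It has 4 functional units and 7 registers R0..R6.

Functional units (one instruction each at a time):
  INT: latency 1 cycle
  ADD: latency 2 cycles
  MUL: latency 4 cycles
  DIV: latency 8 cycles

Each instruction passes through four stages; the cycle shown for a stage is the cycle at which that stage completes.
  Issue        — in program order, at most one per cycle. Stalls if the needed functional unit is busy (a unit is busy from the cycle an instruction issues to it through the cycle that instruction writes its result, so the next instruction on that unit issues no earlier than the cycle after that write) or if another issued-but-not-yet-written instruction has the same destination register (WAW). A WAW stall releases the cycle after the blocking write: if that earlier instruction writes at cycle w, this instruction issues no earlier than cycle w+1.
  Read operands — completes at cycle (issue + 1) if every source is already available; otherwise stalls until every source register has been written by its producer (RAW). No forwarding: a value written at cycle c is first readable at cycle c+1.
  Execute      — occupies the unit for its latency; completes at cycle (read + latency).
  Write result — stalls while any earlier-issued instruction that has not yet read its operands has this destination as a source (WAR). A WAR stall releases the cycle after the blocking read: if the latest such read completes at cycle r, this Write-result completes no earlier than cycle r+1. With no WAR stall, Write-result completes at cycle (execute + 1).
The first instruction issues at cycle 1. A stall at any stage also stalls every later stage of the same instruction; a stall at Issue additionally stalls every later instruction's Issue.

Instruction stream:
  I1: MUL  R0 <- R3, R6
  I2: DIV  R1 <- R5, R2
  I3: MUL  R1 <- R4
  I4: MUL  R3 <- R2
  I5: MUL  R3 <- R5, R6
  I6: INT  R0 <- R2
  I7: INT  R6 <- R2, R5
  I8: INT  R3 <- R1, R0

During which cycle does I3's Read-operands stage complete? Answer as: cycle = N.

cycle = 14

[1] I1→MUL
[2] I1 RO · I2→DIV
[3] I2 RO
[6] I1 EX
[7] I1 WR R0
[11] I2 EX
[12] I2 WR R1
[13] I3→MUL
[14] I3 RO
[18] I3 EX
[19] I3 WR R1
[20] I4→MUL
[21] I4 RO
[25] I4 EX
[26] I4 WR R3
[27] I5→MUL
[28] I5 RO · I6→INT
[29] I6 RO
[30] I6 EX
[31] I6 WR R0
[32] I5 EX · I7→INT
[33] I5 WR R3 · I7 RO
[34] I7 EX
[35] I7 WR R6
[36] I8→INT
[37] I8 RO
[38] I8 EX
[39] I8 WR R3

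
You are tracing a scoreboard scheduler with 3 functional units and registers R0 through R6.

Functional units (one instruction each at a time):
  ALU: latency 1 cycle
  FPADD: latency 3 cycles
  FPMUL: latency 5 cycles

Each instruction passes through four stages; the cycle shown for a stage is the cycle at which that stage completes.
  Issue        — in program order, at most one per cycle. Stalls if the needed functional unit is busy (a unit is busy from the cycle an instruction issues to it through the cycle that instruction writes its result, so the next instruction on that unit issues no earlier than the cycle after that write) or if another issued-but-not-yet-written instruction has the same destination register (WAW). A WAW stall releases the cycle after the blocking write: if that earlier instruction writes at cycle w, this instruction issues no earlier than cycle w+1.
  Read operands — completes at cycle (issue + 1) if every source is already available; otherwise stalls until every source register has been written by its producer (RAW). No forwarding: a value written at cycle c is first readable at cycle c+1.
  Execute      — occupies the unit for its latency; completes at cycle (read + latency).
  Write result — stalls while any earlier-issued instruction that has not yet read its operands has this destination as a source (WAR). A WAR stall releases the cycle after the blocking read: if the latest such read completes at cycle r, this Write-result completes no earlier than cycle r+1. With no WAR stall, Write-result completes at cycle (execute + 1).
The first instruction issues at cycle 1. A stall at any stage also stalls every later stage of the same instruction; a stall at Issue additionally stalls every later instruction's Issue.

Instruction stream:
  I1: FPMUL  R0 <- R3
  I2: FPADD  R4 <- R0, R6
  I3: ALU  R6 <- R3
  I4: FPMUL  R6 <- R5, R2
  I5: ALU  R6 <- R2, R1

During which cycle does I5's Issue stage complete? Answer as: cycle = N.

cycle = 19

c1: issue I1 (FPMUL)
c2: I1 read-ops · issue I2 (FPADD)
c3: issue I3 (ALU)
c4: I3 read-ops
c5: I3 finished on ALU
c7: I1 finished on FPMUL
c8: I1→R0
c9: I2 read-ops
c10: I3→R6
c11: issue I4 (FPMUL)
c12: I2 finished on FPADD · I4 read-ops
c13: I2→R4
c17: I4 finished on FPMUL
c18: I4→R6
c19: issue I5 (ALU)
c20: I5 read-ops
c21: I5 finished on ALU
c22: I5→R6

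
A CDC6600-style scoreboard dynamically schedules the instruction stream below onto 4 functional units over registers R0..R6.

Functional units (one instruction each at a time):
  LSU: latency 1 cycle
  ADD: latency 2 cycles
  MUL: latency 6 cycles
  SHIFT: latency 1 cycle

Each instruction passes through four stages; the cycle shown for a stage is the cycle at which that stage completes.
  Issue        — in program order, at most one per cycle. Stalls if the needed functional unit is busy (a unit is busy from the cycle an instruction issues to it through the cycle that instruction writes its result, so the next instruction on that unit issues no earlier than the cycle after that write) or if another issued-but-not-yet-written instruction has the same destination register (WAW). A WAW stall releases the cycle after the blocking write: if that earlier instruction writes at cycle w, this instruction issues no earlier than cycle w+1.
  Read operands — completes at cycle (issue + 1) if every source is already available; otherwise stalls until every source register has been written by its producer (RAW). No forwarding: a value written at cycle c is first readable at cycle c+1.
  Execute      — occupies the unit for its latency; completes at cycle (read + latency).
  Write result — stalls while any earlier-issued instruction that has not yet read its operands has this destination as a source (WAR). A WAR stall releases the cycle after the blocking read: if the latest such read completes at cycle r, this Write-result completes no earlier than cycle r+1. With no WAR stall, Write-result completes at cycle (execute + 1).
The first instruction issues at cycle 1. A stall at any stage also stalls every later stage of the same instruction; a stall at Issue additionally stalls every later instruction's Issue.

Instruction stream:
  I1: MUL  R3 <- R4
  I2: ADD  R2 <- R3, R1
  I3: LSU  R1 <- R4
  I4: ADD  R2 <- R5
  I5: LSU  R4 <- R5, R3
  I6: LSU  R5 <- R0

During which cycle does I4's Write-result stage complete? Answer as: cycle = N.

cycle = 18

c1: I1 dispatched to MUL
c2: I1 operands ready · I2 dispatched to ADD
c3: I3 dispatched to LSU
c4: I3 operands ready
c5: I3 complete
c8: I1 complete
c9: R3←I1
c10: I2 operands ready
c11: R1←I3
c12: I2 complete
c13: R2←I2
c14: I4 dispatched to ADD
c15: I4 operands ready · I5 dispatched to LSU
c16: I5 operands ready
c17: I4 complete · I5 complete
c18: R2←I4 · R4←I5
c19: I6 dispatched to LSU
c20: I6 operands ready
c21: I6 complete
c22: R5←I6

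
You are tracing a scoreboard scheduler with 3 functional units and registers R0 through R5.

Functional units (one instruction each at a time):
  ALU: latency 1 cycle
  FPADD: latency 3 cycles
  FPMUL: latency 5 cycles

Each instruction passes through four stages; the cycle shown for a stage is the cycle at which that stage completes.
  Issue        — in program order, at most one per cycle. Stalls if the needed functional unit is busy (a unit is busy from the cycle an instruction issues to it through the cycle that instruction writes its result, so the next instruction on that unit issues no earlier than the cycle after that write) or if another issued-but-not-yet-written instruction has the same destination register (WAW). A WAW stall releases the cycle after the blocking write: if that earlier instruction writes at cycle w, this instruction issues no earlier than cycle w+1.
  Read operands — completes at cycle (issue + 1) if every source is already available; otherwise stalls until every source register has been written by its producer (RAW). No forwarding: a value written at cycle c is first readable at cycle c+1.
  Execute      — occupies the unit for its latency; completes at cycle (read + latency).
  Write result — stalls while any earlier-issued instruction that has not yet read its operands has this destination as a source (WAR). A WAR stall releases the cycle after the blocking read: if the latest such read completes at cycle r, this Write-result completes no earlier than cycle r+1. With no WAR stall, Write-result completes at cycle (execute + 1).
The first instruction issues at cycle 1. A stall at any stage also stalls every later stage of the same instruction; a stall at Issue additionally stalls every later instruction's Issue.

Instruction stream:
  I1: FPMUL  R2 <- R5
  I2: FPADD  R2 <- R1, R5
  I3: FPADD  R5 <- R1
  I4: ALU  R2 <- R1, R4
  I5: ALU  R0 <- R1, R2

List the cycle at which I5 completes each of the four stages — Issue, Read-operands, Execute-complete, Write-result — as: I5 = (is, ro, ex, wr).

I1  is:1  ro:2  ex:7  wr:8
I2  is:9  ro:10  ex:13  wr:14  — WAW R2: wait I1 write@8
I3  is:15  ro:16  ex:19  wr:20  — struct: FPADD busy until I2 writes@14
I4  is:16  ro:17  ex:18  wr:19
I5  is:20  ro:21  ex:22  wr:23  — struct: ALU busy until I4 writes@19

I5 = (20, 21, 22, 23)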